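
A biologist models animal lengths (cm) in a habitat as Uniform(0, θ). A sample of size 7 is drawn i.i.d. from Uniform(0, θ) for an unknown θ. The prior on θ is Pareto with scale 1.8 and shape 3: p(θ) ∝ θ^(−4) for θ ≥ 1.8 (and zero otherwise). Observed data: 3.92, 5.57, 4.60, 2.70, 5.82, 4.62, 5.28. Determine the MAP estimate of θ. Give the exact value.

The Uniform(0, θ) likelihood is θ^(−n) for θ ≥ max(xᵢ), zero otherwise. Here max(xᵢ) = 5.82.
Posterior ∝ θ^(−4) · θ^(−7) = θ^(−11) on θ ≥ max(1.8, 5.82) = 5.82.
This density is strictly decreasing in θ, so the posterior mode lies at the lower boundary of the support.

θ̂_MAP = 5.82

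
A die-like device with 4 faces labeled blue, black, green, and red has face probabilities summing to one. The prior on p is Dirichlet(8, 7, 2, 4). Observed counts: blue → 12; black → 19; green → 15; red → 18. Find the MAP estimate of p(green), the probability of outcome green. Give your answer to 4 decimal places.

MAP estimate of p(green) = 0.1975

The posterior is Dirichlet(αᵢ + nᵢ) = Dirichlet(20, 26, 17, 22).
For a Dirichlet(a₁,…,a_K) with all aᵢ > 1, the mode has j-th component (aⱼ − 1)/(Σaᵢ − K).
Here Σaᵢ = 85 and K = 4, so p(green) = (17 − 1)/(85 − 4) = 16/81 ≈ 0.1975.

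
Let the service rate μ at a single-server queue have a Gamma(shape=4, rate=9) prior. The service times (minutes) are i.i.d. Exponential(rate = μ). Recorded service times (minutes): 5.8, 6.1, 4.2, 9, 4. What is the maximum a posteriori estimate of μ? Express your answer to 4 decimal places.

μ̂_MAP = 0.2100

The Exponential(rate=μ) likelihood is ∝ μ^n e^(−μΣtᵢ). Here n = 5 and Σtᵢ = 5.8 + 6.1 + 4.2 + 9 + 4 = 29.1.
Posterior ∝ μ^3e^(−9μ) · μ^5e^(−29.1μ) = μ^8e^(−38.1μ), i.e. Gamma(9, 38.1).
Mode = (a−1)/b = 8/38.1 ≈ 0.2100.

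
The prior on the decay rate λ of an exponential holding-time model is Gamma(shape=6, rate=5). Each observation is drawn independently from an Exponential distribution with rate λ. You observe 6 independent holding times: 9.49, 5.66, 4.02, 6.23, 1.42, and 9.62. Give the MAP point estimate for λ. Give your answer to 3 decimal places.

The Exponential(rate=λ) likelihood is ∝ λ^n e^(−λΣtᵢ). Here n = 6 and Σtᵢ = 9.49 + 5.66 + 4.02 + 6.23 + 1.42 + 9.62 = 36.44.
Posterior ∝ λ^5e^(−5λ) · λ^6e^(−36.44λ) = λ^11e^(−41.44λ), i.e. Gamma(12, 41.44).
Mode = (a−1)/b = 11/41.44 ≈ 0.265.

λ̂_MAP = 0.265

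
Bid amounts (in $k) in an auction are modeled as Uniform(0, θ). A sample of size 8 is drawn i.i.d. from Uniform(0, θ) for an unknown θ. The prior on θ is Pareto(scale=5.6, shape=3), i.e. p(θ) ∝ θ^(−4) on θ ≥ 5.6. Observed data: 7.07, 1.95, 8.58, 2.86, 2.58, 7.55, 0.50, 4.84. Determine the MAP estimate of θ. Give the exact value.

θ̂_MAP = 8.58

The Uniform(0, θ) likelihood is θ^(−n) for θ ≥ max(xᵢ), zero otherwise. Here max(xᵢ) = 8.58.
Posterior ∝ θ^(−4) · θ^(−8) = θ^(−12) on θ ≥ max(5.6, 8.58) = 8.58.
This density is strictly decreasing in θ, so the posterior mode lies at the lower boundary of the support.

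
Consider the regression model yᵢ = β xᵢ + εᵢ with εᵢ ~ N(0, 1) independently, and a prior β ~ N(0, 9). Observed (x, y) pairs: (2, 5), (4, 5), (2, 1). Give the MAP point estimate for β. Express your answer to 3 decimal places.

β̂_MAP = 1.327

log p(β | y) = −Σ(yᵢ − βxᵢ)²/(2·1) − β²/(2·9) + const.
Setting the derivative to zero: Σxᵢ(yᵢ − βxᵢ)/1 − β/9 = 0, so β = Σxᵢyᵢ / (Σxᵢ² + σ²/τ²).
Σxᵢyᵢ = 2·5 + 4·5 + 2·1 = 32; Σxᵢ² = 24; σ²/τ² = 1/9.
β̂_MAP = 32 / (24 + 1/9) = 32/(217/9) = 288/217 ≈ 1.327.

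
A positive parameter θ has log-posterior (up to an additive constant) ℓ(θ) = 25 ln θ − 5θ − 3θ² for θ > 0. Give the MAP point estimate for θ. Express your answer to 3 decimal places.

ℓ'(θ) = 25/θ − 5 − 6θ. Setting this to zero and multiplying by θ: 6θ² + 5θ − 25 = 0.
θ = (−5 + √(5² + 4·6·25)) / (2·6) = (−5 + √625) / 12 = (−5 + 25)/12 = 5/3.
ℓ''(θ) = −25/θ² − 6 < 0, confirming a maximum.

θ̂_MAP = 1.667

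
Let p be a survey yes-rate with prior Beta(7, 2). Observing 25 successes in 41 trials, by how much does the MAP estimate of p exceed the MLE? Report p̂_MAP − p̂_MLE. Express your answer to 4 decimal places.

MAP − MLE = 0.0361

Posterior is Beta(32, 18); MAP = (32−1)/(50−2) = 31/48 ≈ 0.64583.
MLE ignores the prior: p̂_MLE = k/n = 25/41 ≈ 0.60976.
Difference = 31/48 − 25/41 = 71/1968 ≈ 0.0361.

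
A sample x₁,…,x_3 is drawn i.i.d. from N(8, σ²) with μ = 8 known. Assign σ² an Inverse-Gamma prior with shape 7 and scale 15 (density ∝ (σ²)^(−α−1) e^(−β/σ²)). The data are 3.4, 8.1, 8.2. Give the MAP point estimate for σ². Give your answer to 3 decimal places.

Sum of squared deviations about the known mean: SS = (3.4−8)² + (8.1−8)² + (8.2−8)² = 21.21.
The Normal likelihood contributes (σ²)^(−n/2) exp(−SS/(2σ²)), so the posterior is Inverse-Gamma(α + n/2, β + SS/2) = Inverse-Gamma(8.5, 25.605).
The mode of Inverse-Gamma(a, b) is b/(a+1) = 25.605/9.5 ≈ 2.695.

σ̂²_MAP = 2.695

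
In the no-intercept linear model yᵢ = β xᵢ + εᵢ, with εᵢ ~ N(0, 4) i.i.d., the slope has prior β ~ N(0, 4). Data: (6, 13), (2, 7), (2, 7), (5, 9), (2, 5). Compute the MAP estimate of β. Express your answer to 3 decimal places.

β̂_MAP = 2.176

log p(β | y) = −Σ(yᵢ − βxᵢ)²/(2·4) − β²/(2·4) + const.
Setting the derivative to zero: Σxᵢ(yᵢ − βxᵢ)/4 − β/4 = 0, so β = Σxᵢyᵢ / (Σxᵢ² + σ²/τ²).
Σxᵢyᵢ = 6·13 + 2·7 + 2·7 + 5·9 + 2·5 = 161; Σxᵢ² = 73; σ²/τ² = 1.
β̂_MAP = 161 / (73 + 1) = 161/74 ≈ 2.176.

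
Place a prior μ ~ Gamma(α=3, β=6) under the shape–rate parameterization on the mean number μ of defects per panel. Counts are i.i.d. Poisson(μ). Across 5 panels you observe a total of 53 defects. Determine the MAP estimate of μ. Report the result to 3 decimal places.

Σxᵢ = 53, n = 5.
Posterior ∝ μ^2e^(−6μ) · μ^53e^(−5μ) = μ^55e^(−11μ), i.e. Gamma(shape=56, rate=11).
The mode of a Gamma(a, b) with a ≥ 1 (shape–rate) is (a−1)/b = 55/11 ≈ 5.000.

μ̂_MAP = 5.000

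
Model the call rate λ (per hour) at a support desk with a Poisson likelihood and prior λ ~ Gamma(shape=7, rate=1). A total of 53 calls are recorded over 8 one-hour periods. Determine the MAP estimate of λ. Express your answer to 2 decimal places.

Σxᵢ = 53, n = 8.
Posterior ∝ λ^6e^(−1λ) · λ^53e^(−8λ) = λ^59e^(−9λ), i.e. Gamma(shape=60, rate=9).
The mode of a Gamma(a, b) with a ≥ 1 (shape–rate) is (a−1)/b = 59/9 ≈ 6.56.

λ̂_MAP = 6.56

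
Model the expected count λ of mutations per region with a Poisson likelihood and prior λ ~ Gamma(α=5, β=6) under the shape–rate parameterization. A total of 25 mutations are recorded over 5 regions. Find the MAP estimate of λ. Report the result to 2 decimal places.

λ̂_MAP = 2.64

Σxᵢ = 25, n = 5.
Posterior ∝ λ^4e^(−6λ) · λ^25e^(−5λ) = λ^29e^(−11λ), i.e. Gamma(shape=30, rate=11).
The mode of a Gamma(a, b) with a ≥ 1 (shape–rate) is (a−1)/b = 29/11 ≈ 2.64.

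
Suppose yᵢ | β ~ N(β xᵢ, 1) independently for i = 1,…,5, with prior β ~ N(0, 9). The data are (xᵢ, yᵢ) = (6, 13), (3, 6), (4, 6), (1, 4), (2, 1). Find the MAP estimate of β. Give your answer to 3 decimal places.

log p(β | y) = −Σ(yᵢ − βxᵢ)²/(2·1) − β²/(2·9) + const.
Setting the derivative to zero: Σxᵢ(yᵢ − βxᵢ)/1 − β/9 = 0, so β = Σxᵢyᵢ / (Σxᵢ² + σ²/τ²).
Σxᵢyᵢ = 6·13 + 3·6 + 4·6 + 1·4 + 2·1 = 126; Σxᵢ² = 66; σ²/τ² = 1/9.
β̂_MAP = 126 / (66 + 1/9) = 126/(595/9) = 162/85 ≈ 1.906.

β̂_MAP = 1.906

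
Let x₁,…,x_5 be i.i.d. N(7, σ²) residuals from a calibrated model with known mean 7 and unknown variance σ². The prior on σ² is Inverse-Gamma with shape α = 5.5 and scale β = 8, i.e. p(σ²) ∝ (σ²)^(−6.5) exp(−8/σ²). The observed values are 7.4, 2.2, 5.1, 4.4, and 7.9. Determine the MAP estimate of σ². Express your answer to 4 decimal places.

σ̂²_MAP = 2.7989

Sum of squared deviations about the known mean: SS = (7.4−7)² + (2.2−7)² + (5.1−7)² + (4.4−7)² + (7.9−7)² = 34.38.
The Normal likelihood contributes (σ²)^(−n/2) exp(−SS/(2σ²)), so the posterior is Inverse-Gamma(α + n/2, β + SS/2) = Inverse-Gamma(8, 25.19).
The mode of Inverse-Gamma(a, b) is b/(a+1) = 25.19/9 ≈ 2.7989.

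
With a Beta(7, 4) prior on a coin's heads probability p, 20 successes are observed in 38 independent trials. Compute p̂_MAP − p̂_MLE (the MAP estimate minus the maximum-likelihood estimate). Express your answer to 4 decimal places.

MAP − MLE = 0.0269

Posterior is Beta(27, 22); MAP = (27−1)/(49−2) = 26/47 ≈ 0.55319.
MLE ignores the prior: p̂_MLE = k/n = 20/38 ≈ 0.52632.
Difference = 26/47 − 20/38 = 24/893 ≈ 0.0269.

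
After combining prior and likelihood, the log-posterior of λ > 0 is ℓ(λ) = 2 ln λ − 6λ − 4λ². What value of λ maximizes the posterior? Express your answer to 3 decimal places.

λ̂_MAP = 0.250

ℓ'(λ) = 2/λ − 6 − 8λ. Setting this to zero and multiplying by λ: 8λ² + 6λ − 2 = 0.
λ = (−6 + √(6² + 4·8·2)) / (2·8) = (−6 + √100) / 16 = (−6 + 10)/16 = 1/4.
ℓ''(λ) = −2/λ² − 8 < 0, confirming a maximum.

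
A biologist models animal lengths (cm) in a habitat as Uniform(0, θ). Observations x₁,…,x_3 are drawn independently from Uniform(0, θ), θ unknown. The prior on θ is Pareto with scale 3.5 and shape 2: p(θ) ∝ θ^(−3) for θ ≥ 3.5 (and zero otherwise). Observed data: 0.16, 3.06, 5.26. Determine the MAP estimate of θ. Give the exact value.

The Uniform(0, θ) likelihood is θ^(−n) for θ ≥ max(xᵢ), zero otherwise. Here max(xᵢ) = 5.26.
Posterior ∝ θ^(−3) · θ^(−3) = θ^(−6) on θ ≥ max(3.5, 5.26) = 5.26.
This density is strictly decreasing in θ, so the posterior mode lies at the lower boundary of the support.

θ̂_MAP = 5.26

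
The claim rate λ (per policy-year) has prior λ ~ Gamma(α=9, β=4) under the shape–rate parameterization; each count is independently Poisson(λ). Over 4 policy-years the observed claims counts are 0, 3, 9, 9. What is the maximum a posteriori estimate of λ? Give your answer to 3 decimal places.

λ̂_MAP = 3.625

Σxᵢ = 0+3+9+9 = 21, with n = 4.
Posterior ∝ λ^8e^(−4λ) · λ^21e^(−4λ) = λ^29e^(−8λ), i.e. Gamma(shape=30, rate=8).
The mode of a Gamma(a, b) with a ≥ 1 (shape–rate) is (a−1)/b = 29/8 ≈ 3.625.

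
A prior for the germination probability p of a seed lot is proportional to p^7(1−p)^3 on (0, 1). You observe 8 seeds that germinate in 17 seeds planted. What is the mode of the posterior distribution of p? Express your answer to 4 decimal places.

The prior density ∝ p^7(1−p)^3 is the kernel of Beta(8, 4).
Data: 8 successes in 17 trials. The binomial likelihood contributes p^8(1−p)^9, so the posterior is Beta(8+8, 4+9) = Beta(16, 13).
For Beta(a, b) with a, b > 1 the mode is (a−1)/(a+b−2) = 15/27 ≈ 0.5556.

p̂_MAP = 0.5556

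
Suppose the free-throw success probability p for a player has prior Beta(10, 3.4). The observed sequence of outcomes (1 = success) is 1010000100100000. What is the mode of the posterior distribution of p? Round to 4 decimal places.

p̂_MAP = 0.4745

Prior: Beta(10, 3.4).
Data: 4 successes in 16 trials (from the sequence). The binomial likelihood contributes p^4(1−p)^12, so the posterior is Beta(10+4, 3.4+12) = Beta(14, 15.4).
For Beta(a, b) with a, b > 1 the mode is (a−1)/(a+b−2) = 13/27.4 ≈ 0.4745.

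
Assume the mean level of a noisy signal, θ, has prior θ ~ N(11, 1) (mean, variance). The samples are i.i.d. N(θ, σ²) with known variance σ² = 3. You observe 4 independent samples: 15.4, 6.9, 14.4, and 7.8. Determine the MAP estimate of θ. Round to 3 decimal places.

θ̂_MAP = 11.071

n = 4; x̄ = (15.4 + 6.9 + 14.4 + 7.8)/4 = 44.5/4 = 11.125.
For a Normal prior and Normal likelihood with known variance, the posterior is Normal; its mode equals its mean, the precision-weighted average.
Prior precision 1/σ₀² = 1/1 = 1; data precision n/σ² = 4/3.
θ̂ = (1·11 + (4/3)·11.125) / (1 + 4/3) = (155/6)/(7/3) = 155/14 ≈ 11.071.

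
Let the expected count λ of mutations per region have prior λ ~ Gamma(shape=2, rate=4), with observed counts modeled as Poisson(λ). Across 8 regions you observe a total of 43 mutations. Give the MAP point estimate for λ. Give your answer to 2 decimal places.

Σxᵢ = 43, n = 8.
Posterior ∝ λe^(−4λ) · λ^43e^(−8λ) = λ^44e^(−12λ), i.e. Gamma(shape=45, rate=12).
The mode of a Gamma(a, b) with a ≥ 1 (shape–rate) is (a−1)/b = 44/12 ≈ 3.67.

λ̂_MAP = 3.67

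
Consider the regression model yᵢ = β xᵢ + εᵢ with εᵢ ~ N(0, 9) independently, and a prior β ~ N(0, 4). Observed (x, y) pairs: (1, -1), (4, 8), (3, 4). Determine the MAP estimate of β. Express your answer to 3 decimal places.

log p(β | y) = −Σ(yᵢ − βxᵢ)²/(2·9) − β²/(2·4) + const.
Setting the derivative to zero: Σxᵢ(yᵢ − βxᵢ)/9 − β/4 = 0, so β = Σxᵢyᵢ / (Σxᵢ² + σ²/τ²).
Σxᵢyᵢ = 1·(-1) + 4·8 + 3·4 = 43; Σxᵢ² = 26; σ²/τ² = 2.25.
β̂_MAP = 43 / (26 + 2.25) = 43/28.25 ≈ 1.522.

β̂_MAP = 1.522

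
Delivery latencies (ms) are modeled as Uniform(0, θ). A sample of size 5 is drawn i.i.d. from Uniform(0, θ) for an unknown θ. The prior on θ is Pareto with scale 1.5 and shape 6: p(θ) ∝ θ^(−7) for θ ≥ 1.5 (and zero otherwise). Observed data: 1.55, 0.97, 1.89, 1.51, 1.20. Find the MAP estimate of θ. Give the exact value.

θ̂_MAP = 1.89

The Uniform(0, θ) likelihood is θ^(−n) for θ ≥ max(xᵢ), zero otherwise. Here max(xᵢ) = 1.89.
Posterior ∝ θ^(−7) · θ^(−5) = θ^(−12) on θ ≥ max(1.5, 1.89) = 1.89.
This density is strictly decreasing in θ, so the posterior mode lies at the lower boundary of the support.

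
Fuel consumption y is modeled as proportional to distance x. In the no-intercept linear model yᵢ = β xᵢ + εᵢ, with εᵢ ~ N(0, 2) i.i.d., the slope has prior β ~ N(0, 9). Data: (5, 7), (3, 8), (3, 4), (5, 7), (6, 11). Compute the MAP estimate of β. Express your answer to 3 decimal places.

β̂_MAP = 1.650

log p(β | y) = −Σ(yᵢ − βxᵢ)²/(2·2) − β²/(2·9) + const.
Setting the derivative to zero: Σxᵢ(yᵢ − βxᵢ)/2 − β/9 = 0, so β = Σxᵢyᵢ / (Σxᵢ² + σ²/τ²).
Σxᵢyᵢ = 5·7 + 3·8 + 3·4 + 5·7 + 6·11 = 172; Σxᵢ² = 104; σ²/τ² = 2/9.
β̂_MAP = 172 / (104 + 2/9) = 172/(938/9) = 774/469 ≈ 1.650.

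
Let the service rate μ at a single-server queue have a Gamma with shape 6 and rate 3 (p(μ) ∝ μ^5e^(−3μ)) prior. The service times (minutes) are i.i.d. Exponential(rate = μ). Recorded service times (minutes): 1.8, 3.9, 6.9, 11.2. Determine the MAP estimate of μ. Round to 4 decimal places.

μ̂_MAP = 0.3358

The Exponential(rate=μ) likelihood is ∝ μ^n e^(−μΣtᵢ). Here n = 4 and Σtᵢ = 1.8 + 3.9 + 6.9 + 11.2 = 23.8.
Posterior ∝ μ^5e^(−3μ) · μ^4e^(−23.8μ) = μ^9e^(−26.8μ), i.e. Gamma(10, 26.8).
Mode = (a−1)/b = 9/26.8 ≈ 0.3358.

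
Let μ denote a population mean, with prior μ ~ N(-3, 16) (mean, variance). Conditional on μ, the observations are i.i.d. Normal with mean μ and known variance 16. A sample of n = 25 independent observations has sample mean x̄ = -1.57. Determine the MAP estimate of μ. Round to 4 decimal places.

n = 25, x̄ = -1.57.
For a Normal prior and Normal likelihood with known variance, the posterior is Normal; its mode equals its mean, the precision-weighted average.
Prior precision 1/σ₀² = 1/16 = 0.0625; data precision n/σ² = 25/16 = 1.5625.
μ̂ = (0.0625·(-3) + 1.5625·(-1.57)) / (0.0625 + 1.5625) = (-2.640625)/1.625 = -1.6250.

μ̂_MAP = -1.6250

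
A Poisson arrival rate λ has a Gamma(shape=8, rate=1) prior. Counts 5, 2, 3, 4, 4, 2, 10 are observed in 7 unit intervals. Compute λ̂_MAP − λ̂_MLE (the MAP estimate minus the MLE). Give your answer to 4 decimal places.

Σxᵢ = 30. Posterior is Gamma(38, 8); MAP = (38−1)/8 = 37/8 ≈ 4.62500.
MLE = x̄ = 30/7 ≈ 4.28571.
Difference = 37/8 − 30/7 = 19/56 ≈ 0.3393.

MAP − MLE = 0.3393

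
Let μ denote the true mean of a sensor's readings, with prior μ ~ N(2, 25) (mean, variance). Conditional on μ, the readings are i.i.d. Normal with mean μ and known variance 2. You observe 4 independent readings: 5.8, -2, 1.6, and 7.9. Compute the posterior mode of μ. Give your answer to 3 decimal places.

n = 4; x̄ = (5.8 + (-2) + 1.6 + 7.9)/4 = 13.3/4 = 3.325.
For a Normal prior and Normal likelihood with known variance, the posterior is Normal; its mode equals its mean, the precision-weighted average.
Prior precision 1/σ₀² = 1/25 = 0.04; data precision n/σ² = 4/2 = 2.
μ̂ = (0.04·2 + 2·3.325) / (0.04 + 2) = 6.73/2.04 = 673/204 ≈ 3.299.

μ̂_MAP = 3.299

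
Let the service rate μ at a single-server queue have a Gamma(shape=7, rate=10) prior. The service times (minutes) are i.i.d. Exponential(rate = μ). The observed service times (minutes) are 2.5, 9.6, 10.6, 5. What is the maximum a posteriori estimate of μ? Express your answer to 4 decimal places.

μ̂_MAP = 0.2653

The Exponential(rate=μ) likelihood is ∝ μ^n e^(−μΣtᵢ). Here n = 4 and Σtᵢ = 2.5 + 9.6 + 10.6 + 5 = 27.7.
Posterior ∝ μ^6e^(−10μ) · μ^4e^(−27.7μ) = μ^10e^(−37.7μ), i.e. Gamma(11, 37.7).
Mode = (a−1)/b = 10/37.7 ≈ 0.2653.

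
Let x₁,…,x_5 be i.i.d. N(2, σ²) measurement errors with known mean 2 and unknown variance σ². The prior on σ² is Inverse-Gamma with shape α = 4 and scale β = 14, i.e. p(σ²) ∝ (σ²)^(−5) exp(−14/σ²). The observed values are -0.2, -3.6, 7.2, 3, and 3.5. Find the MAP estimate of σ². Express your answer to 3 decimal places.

Sum of squared deviations about the known mean: SS = (-0.2−2)² + (-3.6−2)² + (7.2−2)² + (3−2)² + (3.5−2)² = 66.49.
The Normal likelihood contributes (σ²)^(−n/2) exp(−SS/(2σ²)), so the posterior is Inverse-Gamma(α + n/2, β + SS/2) = Inverse-Gamma(6.5, 47.245).
The mode of Inverse-Gamma(a, b) is b/(a+1) = 47.245/7.5 ≈ 6.299.

σ̂²_MAP = 6.299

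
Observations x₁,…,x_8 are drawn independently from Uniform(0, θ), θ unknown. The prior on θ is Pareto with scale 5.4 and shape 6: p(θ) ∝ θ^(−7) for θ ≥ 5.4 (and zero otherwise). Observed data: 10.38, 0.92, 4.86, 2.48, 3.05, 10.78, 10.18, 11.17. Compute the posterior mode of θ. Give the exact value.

The Uniform(0, θ) likelihood is θ^(−n) for θ ≥ max(xᵢ), zero otherwise. Here max(xᵢ) = 11.17.
Posterior ∝ θ^(−7) · θ^(−8) = θ^(−15) on θ ≥ max(5.4, 11.17) = 11.17.
This density is strictly decreasing in θ, so the posterior mode lies at the lower boundary of the support.

θ̂_MAP = 11.17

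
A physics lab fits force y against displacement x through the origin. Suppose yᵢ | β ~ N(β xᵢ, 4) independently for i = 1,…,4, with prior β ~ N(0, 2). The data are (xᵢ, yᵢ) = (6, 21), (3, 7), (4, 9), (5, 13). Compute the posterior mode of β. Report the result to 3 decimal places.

β̂_MAP = 2.818

log p(β | y) = −Σ(yᵢ − βxᵢ)²/(2·4) − β²/(2·2) + const.
Setting the derivative to zero: Σxᵢ(yᵢ − βxᵢ)/4 − β/2 = 0, so β = Σxᵢyᵢ / (Σxᵢ² + σ²/τ²).
Σxᵢyᵢ = 6·21 + 3·7 + 4·9 + 5·13 = 248; Σxᵢ² = 86; σ²/τ² = 2.
β̂_MAP = 248 / (86 + 2) = 248/88 ≈ 2.818.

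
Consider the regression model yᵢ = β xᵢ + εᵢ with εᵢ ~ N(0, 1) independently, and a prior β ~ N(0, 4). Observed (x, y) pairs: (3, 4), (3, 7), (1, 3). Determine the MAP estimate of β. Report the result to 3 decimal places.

log p(β | y) = −Σ(yᵢ − βxᵢ)²/(2·1) − β²/(2·4) + const.
Setting the derivative to zero: Σxᵢ(yᵢ − βxᵢ)/1 − β/4 = 0, so β = Σxᵢyᵢ / (Σxᵢ² + σ²/τ²).
Σxᵢyᵢ = 3·4 + 3·7 + 1·3 = 36; Σxᵢ² = 19; σ²/τ² = 0.25.
β̂_MAP = 36 / (19 + 0.25) = 36/19.25 ≈ 1.870.

β̂_MAP = 1.870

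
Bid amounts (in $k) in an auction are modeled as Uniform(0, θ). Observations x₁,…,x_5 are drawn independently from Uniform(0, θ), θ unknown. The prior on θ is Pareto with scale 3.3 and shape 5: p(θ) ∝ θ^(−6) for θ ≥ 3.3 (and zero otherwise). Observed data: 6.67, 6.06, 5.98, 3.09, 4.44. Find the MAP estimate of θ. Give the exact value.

The Uniform(0, θ) likelihood is θ^(−n) for θ ≥ max(xᵢ), zero otherwise. Here max(xᵢ) = 6.67.
Posterior ∝ θ^(−6) · θ^(−5) = θ^(−11) on θ ≥ max(3.3, 6.67) = 6.67.
This density is strictly decreasing in θ, so the posterior mode lies at the lower boundary of the support.

θ̂_MAP = 6.67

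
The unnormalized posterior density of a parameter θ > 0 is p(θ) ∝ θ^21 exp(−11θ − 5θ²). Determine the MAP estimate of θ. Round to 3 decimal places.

ℓ'(θ) = 21/θ − 11 − 10θ. Setting this to zero and multiplying by θ: 10θ² + 11θ − 21 = 0.
θ = (−11 + √(11² + 4·10·21)) / (2·10) = (−11 + √961) / 20 = (−11 + 31)/20 = 1.
ℓ''(θ) = −21/θ² − 10 < 0, confirming a maximum.

θ̂_MAP = 1.000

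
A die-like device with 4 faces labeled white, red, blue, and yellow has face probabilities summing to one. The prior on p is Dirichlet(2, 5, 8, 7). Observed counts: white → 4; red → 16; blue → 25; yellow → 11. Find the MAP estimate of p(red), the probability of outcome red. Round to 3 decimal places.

The posterior is Dirichlet(αᵢ + nᵢ) = Dirichlet(6, 21, 33, 18).
For a Dirichlet(a₁,…,a_K) with all aᵢ > 1, the mode has j-th component (aⱼ − 1)/(Σaᵢ − K).
Here Σaᵢ = 78 and K = 4, so p(red) = (21 − 1)/(78 − 4) = 20/74 ≈ 0.270.

MAP estimate of p(red) = 0.270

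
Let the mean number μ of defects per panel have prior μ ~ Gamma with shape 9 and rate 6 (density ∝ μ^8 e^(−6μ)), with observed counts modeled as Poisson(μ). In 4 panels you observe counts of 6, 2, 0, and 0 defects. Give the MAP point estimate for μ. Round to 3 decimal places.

μ̂_MAP = 1.600

Σxᵢ = 6+2+0+0 = 8, with n = 4.
Posterior ∝ μ^8e^(−6μ) · μ^8e^(−4μ) = μ^16e^(−10μ), i.e. Gamma(shape=17, rate=10).
The mode of a Gamma(a, b) with a ≥ 1 (shape–rate) is (a−1)/b = 16/10 ≈ 1.600.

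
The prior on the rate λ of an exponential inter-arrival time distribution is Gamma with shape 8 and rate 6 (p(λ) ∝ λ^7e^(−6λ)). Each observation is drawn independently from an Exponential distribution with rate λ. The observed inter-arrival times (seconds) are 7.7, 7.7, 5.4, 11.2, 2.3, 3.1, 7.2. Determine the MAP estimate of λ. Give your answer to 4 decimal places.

The Exponential(rate=λ) likelihood is ∝ λ^n e^(−λΣtᵢ). Here n = 7 and Σtᵢ = 7.7 + 7.7 + 5.4 + 11.2 + 2.3 + 3.1 + 7.2 = 44.6.
Posterior ∝ λ^7e^(−6λ) · λ^7e^(−44.6λ) = λ^14e^(−50.6λ), i.e. Gamma(15, 50.6).
Mode = (a−1)/b = 14/50.6 ≈ 0.2767.

λ̂_MAP = 0.2767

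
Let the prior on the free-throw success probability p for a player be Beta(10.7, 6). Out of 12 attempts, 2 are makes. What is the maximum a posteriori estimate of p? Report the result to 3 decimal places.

Prior: Beta(10.7, 6).
Data: 2 successes in 12 trials. The binomial likelihood contributes p^2(1−p)^10, so the posterior is Beta(10.7+2, 6+10) = Beta(12.7, 16).
For Beta(a, b) with a, b > 1 the mode is (a−1)/(a+b−2) = 11.7/26.7 ≈ 0.438.

p̂_MAP = 0.438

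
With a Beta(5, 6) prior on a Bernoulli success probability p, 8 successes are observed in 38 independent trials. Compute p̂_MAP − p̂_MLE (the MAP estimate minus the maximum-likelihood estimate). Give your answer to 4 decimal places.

Posterior is Beta(13, 36); MAP = (13−1)/(49−2) = 12/47 ≈ 0.25532.
MLE ignores the prior: p̂_MLE = k/n = 8/38 ≈ 0.21053.
Difference = 12/47 − 8/38 = 40/893 ≈ 0.0448.

MAP − MLE = 0.0448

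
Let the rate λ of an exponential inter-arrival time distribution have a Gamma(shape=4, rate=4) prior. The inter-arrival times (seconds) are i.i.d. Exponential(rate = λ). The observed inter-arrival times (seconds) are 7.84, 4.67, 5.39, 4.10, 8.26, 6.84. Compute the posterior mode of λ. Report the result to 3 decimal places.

The Exponential(rate=λ) likelihood is ∝ λ^n e^(−λΣtᵢ). Here n = 6 and Σtᵢ = 7.84 + 4.67 + 5.39 + 4.10 + 8.26 + 6.84 = 37.10.
Posterior ∝ λ^3e^(−4λ) · λ^6e^(−37.10λ) = λ^9e^(−41.10λ), i.e. Gamma(10, 41.10).
Mode = (a−1)/b = 9/41.10 ≈ 0.219.

λ̂_MAP = 0.219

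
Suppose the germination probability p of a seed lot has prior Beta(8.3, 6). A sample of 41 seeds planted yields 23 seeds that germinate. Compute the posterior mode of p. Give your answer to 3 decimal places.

Prior: Beta(8.3, 6).
Data: 23 successes in 41 trials. The binomial likelihood contributes p^23(1−p)^18, so the posterior is Beta(8.3+23, 6+18) = Beta(31.3, 24).
For Beta(a, b) with a, b > 1 the mode is (a−1)/(a+b−2) = 30.3/53.3 ≈ 0.568.

p̂_MAP = 0.568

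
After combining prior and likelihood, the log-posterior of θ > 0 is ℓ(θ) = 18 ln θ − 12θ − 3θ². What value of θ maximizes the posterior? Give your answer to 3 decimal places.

θ̂_MAP = 1.000

ℓ'(θ) = 18/θ − 12 − 6θ. Setting this to zero and multiplying by θ: 6θ² + 12θ − 18 = 0.
θ = (−12 + √(12² + 4·6·18)) / (2·6) = (−12 + √576) / 12 = (−12 + 24)/12 = 1.
ℓ''(θ) = −18/θ² − 6 < 0, confirming a maximum.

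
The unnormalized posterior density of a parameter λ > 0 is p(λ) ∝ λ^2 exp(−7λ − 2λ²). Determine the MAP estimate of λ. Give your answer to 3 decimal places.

λ̂_MAP = 0.250

ℓ'(λ) = 2/λ − 7 − 4λ. Setting this to zero and multiplying by λ: 4λ² + 7λ − 2 = 0.
λ = (−7 + √(7² + 4·4·2)) / (2·4) = (−7 + √81) / 8 = (−7 + 9)/8 = 1/4.
ℓ''(λ) = −2/λ² − 4 < 0, confirming a maximum.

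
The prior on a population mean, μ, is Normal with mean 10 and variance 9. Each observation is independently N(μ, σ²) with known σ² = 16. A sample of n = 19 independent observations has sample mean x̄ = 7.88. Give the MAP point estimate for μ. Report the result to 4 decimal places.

μ̂_MAP = 8.0614

n = 19, x̄ = 7.88.
For a Normal prior and Normal likelihood with known variance, the posterior is Normal; its mode equals its mean, the precision-weighted average.
Prior precision 1/σ₀² = 1/9; data precision n/σ² = 19/16 = 1.1875.
μ̂ = ((1/9)·10 + 1.1875·7.88) / (1/9 + 1.1875) = (37687/3600)/(187/144) = 37687/4675 ≈ 8.0614.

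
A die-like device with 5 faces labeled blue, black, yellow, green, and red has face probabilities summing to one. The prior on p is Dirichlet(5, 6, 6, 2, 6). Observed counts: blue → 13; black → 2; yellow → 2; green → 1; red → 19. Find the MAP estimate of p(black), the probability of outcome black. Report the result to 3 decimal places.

The posterior is Dirichlet(αᵢ + nᵢ) = Dirichlet(18, 8, 8, 3, 25).
For a Dirichlet(a₁,…,a_K) with all aᵢ > 1, the mode has j-th component (aⱼ − 1)/(Σaᵢ − K).
Here Σaᵢ = 62 and K = 5, so p(black) = (8 − 1)/(62 − 5) = 7/57 ≈ 0.123.

MAP estimate of p(black) = 0.123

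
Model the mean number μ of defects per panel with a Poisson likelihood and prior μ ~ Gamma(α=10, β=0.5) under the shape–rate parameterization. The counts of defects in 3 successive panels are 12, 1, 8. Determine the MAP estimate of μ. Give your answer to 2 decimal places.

Σxᵢ = 12+1+8 = 21, with n = 3.
Posterior ∝ μ^9e^(−0.5μ) · μ^21e^(−3μ) = μ^30e^(−3.5μ), i.e. Gamma(shape=31, rate=3.5).
The mode of a Gamma(a, b) with a ≥ 1 (shape–rate) is (a−1)/b = 30/3.5 ≈ 8.57.

μ̂_MAP = 8.57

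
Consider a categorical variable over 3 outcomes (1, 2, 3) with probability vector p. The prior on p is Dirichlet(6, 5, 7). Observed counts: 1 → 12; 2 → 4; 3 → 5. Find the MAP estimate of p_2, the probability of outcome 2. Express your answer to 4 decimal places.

The posterior is Dirichlet(αᵢ + nᵢ) = Dirichlet(18, 9, 12).
For a Dirichlet(a₁,…,a_K) with all aᵢ > 1, the mode has j-th component (aⱼ − 1)/(Σaᵢ − K).
Here Σaᵢ = 39 and K = 3, so p_2 = (9 − 1)/(39 − 3) = 8/36 ≈ 0.2222.

MAP estimate: 0.2222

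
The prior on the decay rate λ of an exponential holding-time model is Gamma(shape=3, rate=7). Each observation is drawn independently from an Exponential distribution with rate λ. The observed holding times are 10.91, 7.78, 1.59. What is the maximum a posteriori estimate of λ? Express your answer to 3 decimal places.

The Exponential(rate=λ) likelihood is ∝ λ^n e^(−λΣtᵢ). Here n = 3 and Σtᵢ = 10.91 + 7.78 + 1.59 = 20.28.
Posterior ∝ λ^2e^(−7λ) · λ^3e^(−20.28λ) = λ^5e^(−27.28λ), i.e. Gamma(6, 27.28).
Mode = (a−1)/b = 5/27.28 ≈ 0.183.

λ̂_MAP = 0.183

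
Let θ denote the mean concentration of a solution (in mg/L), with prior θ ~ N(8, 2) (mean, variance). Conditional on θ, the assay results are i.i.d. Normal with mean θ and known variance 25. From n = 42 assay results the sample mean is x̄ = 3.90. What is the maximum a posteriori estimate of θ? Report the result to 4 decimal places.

θ̂_MAP = 4.8404

n = 42, x̄ = 3.90.
For a Normal prior and Normal likelihood with known variance, the posterior is Normal; its mode equals its mean, the precision-weighted average.
Prior precision 1/σ₀² = 1/2 = 0.5; data precision n/σ² = 42/25 = 1.68.
θ̂ = (0.5·8 + 1.68·3.9) / (0.5 + 1.68) = 10.552/2.18 = 2638/545 ≈ 4.8404.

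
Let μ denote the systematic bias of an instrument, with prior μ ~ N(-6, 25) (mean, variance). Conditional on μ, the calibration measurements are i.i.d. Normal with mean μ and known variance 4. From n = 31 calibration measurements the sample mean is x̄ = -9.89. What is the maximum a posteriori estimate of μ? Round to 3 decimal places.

n = 31, x̄ = -9.89.
For a Normal prior and Normal likelihood with known variance, the posterior is Normal; its mode equals its mean, the precision-weighted average.
Prior precision 1/σ₀² = 1/25 = 0.04; data precision n/σ² = 31/4 = 7.75.
μ̂ = (0.04·(-6) + 7.75·(-9.89)) / (0.04 + 7.75) = (-76.8875)/7.79 = -30755/3116 ≈ -9.870.

μ̂_MAP = -9.870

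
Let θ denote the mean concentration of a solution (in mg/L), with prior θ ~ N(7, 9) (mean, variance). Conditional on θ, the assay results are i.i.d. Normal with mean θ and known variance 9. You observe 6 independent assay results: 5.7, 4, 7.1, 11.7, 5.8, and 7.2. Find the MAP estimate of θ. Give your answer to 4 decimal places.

θ̂_MAP = 6.9286

n = 6; x̄ = (5.7 + 4 + 7.1 + 11.7 + 5.8 + 7.2)/6 = 41.5/6 = 83/12 ≈ 6.9167.
For a Normal prior and Normal likelihood with known variance, the posterior is Normal; its mode equals its mean, the precision-weighted average.
Prior precision 1/σ₀² = 1/9; data precision n/σ² = 6/9 = 2/3.
θ̂ = ((1/9)·7 + (2/3)·(83/12)) / (1/9 + 2/3) = (97/18)/(7/9) = 97/14 ≈ 6.9286.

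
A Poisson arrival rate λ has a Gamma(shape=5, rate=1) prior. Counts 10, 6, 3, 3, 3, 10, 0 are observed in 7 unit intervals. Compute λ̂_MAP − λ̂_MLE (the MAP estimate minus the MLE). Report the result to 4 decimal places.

Σxᵢ = 35. Posterior is Gamma(40, 8); MAP = (40−1)/8 = 39/8 ≈ 4.87500.
MLE = x̄ = 35/7 ≈ 5.00000.
Difference = 39/8 − 35/7 = -1/8 ≈ -0.1250.

MAP − MLE = -0.1250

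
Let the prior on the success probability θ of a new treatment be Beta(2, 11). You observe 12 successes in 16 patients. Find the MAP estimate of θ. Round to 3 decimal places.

Prior: Beta(2, 11).
Data: 12 successes in 16 trials. The binomial likelihood contributes θ^12(1−θ)^4, so the posterior is Beta(2+12, 11+4) = Beta(14, 15).
For Beta(a, b) with a, b > 1 the mode is (a−1)/(a+b−2) = 13/27 ≈ 0.481.

θ̂_MAP = 0.481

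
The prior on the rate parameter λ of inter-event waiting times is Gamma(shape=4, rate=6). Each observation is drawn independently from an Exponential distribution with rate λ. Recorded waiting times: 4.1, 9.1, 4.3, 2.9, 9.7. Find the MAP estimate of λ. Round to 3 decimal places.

The Exponential(rate=λ) likelihood is ∝ λ^n e^(−λΣtᵢ). Here n = 5 and Σtᵢ = 4.1 + 9.1 + 4.3 + 2.9 + 9.7 = 30.1.
Posterior ∝ λ^3e^(−6λ) · λ^5e^(−30.1λ) = λ^8e^(−36.1λ), i.e. Gamma(9, 36.1).
Mode = (a−1)/b = 8/36.1 ≈ 0.222.

λ̂_MAP = 0.222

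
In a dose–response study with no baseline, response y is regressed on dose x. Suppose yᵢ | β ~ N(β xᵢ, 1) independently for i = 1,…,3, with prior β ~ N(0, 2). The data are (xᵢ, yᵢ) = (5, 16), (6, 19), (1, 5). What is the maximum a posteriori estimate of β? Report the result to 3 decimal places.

log p(β | y) = −Σ(yᵢ − βxᵢ)²/(2·1) − β²/(2·2) + const.
Setting the derivative to zero: Σxᵢ(yᵢ − βxᵢ)/1 − β/2 = 0, so β = Σxᵢyᵢ / (Σxᵢ² + σ²/τ²).
Σxᵢyᵢ = 5·16 + 6·19 + 1·5 = 199; Σxᵢ² = 62; σ²/τ² = 0.5.
β̂_MAP = 199 / (62 + 0.5) = 199/62.5 ≈ 3.184.

β̂_MAP = 3.184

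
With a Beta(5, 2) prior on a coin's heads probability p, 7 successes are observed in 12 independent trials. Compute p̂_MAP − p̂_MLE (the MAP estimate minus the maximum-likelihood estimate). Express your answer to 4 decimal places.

Posterior is Beta(12, 7); MAP = (12−1)/(19−2) = 11/17 ≈ 0.64706.
MLE ignores the prior: p̂_MLE = k/n = 7/12 ≈ 0.58333.
Difference = 11/17 − 7/12 = 13/204 ≈ 0.0637.

MAP − MLE = 0.0637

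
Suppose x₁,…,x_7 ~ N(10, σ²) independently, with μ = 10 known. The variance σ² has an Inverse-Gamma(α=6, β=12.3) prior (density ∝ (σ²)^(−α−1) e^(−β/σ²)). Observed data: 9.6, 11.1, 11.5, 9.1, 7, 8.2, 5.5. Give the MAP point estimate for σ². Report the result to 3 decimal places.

Sum of squared deviations about the known mean: SS = (9.6−10)² + (11.1−10)² + (11.5−10)² + (9.1−10)² + (7−10)² + (8.2−10)² + (5.5−10)² = 36.92.
The Normal likelihood contributes (σ²)^(−n/2) exp(−SS/(2σ²)), so the posterior is Inverse-Gamma(α + n/2, β + SS/2) = Inverse-Gamma(9.5, 30.76).
The mode of Inverse-Gamma(a, b) is b/(a+1) = 30.76/10.5 ≈ 2.930.

σ̂²_MAP = 2.930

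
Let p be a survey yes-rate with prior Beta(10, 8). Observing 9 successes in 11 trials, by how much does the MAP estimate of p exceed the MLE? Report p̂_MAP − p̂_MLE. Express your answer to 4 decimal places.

Posterior is Beta(19, 10); MAP = (19−1)/(29−2) = 18/27 ≈ 0.66667.
MLE ignores the prior: p̂_MLE = k/n = 9/11 ≈ 0.81818.
Difference = 18/27 − 9/11 = -5/33 ≈ -0.1515.

MAP − MLE = -0.1515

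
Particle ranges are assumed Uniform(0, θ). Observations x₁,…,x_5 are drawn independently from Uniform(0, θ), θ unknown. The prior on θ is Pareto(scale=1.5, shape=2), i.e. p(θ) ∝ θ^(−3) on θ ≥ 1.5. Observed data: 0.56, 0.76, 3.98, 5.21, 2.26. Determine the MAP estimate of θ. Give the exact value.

The Uniform(0, θ) likelihood is θ^(−n) for θ ≥ max(xᵢ), zero otherwise. Here max(xᵢ) = 5.21.
Posterior ∝ θ^(−3) · θ^(−5) = θ^(−8) on θ ≥ max(1.5, 5.21) = 5.21.
This density is strictly decreasing in θ, so the posterior mode lies at the lower boundary of the support.

θ̂_MAP = 5.21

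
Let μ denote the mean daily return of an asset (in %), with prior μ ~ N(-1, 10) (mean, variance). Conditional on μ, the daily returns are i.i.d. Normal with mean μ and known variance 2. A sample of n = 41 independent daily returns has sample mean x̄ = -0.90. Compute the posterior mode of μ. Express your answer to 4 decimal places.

μ̂_MAP = -0.9005

n = 41, x̄ = -0.90.
For a Normal prior and Normal likelihood with known variance, the posterior is Normal; its mode equals its mean, the precision-weighted average.
Prior precision 1/σ₀² = 1/10 = 0.1; data precision n/σ² = 41/2 = 20.5.
μ̂ = (0.1·(-1) + 20.5·(-0.9)) / (0.1 + 20.5) = (-18.55)/20.6 = -371/412 ≈ -0.9005.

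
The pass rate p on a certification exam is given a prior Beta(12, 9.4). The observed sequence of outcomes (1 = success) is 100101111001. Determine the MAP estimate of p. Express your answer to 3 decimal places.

Prior: Beta(12, 9.4).
Data: 7 successes in 12 trials (from the sequence). The binomial likelihood contributes p^7(1−p)^5, so the posterior is Beta(12+7, 9.4+5) = Beta(19, 14.4).
For Beta(a, b) with a, b > 1 the mode is (a−1)/(a+b−2) = 18/31.4 ≈ 0.573.

p̂_MAP = 0.573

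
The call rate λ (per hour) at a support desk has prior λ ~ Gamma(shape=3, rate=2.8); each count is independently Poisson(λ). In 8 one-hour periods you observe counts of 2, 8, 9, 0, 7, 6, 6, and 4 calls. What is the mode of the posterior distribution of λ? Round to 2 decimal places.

Σxᵢ = 2+8+9+0+7+6+6+4 = 42, with n = 8.
Posterior ∝ λ^2e^(−2.8λ) · λ^42e^(−8λ) = λ^44e^(−10.8λ), i.e. Gamma(shape=45, rate=10.8).
The mode of a Gamma(a, b) with a ≥ 1 (shape–rate) is (a−1)/b = 44/10.8 ≈ 4.07.

λ̂_MAP = 4.07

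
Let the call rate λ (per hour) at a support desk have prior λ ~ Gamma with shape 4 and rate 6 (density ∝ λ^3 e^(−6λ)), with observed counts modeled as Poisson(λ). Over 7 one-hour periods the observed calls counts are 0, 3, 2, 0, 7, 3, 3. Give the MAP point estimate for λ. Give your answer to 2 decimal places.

Σxᵢ = 0+3+2+0+7+3+3 = 18, with n = 7.
Posterior ∝ λ^3e^(−6λ) · λ^18e^(−7λ) = λ^21e^(−13λ), i.e. Gamma(shape=22, rate=13).
The mode of a Gamma(a, b) with a ≥ 1 (shape–rate) is (a−1)/b = 21/13 ≈ 1.62.

λ̂_MAP = 1.62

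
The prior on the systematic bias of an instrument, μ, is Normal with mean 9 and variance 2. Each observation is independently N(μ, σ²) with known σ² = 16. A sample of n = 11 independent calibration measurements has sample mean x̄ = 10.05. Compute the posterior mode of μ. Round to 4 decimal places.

μ̂_MAP = 9.6079

n = 11, x̄ = 10.05.
For a Normal prior and Normal likelihood with known variance, the posterior is Normal; its mode equals its mean, the precision-weighted average.
Prior precision 1/σ₀² = 1/2 = 0.5; data precision n/σ² = 11/16 = 0.6875.
μ̂ = (0.5·9 + 0.6875·10.05) / (0.5 + 0.6875) = 11.409375/1.1875 = 3651/380 ≈ 9.6079.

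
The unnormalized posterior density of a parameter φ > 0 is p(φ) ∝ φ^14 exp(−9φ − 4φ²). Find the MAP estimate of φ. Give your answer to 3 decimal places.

ℓ'(φ) = 14/φ − 9 − 8φ. Setting this to zero and multiplying by φ: 8φ² + 9φ − 14 = 0.
φ = (−9 + √(9² + 4·8·14)) / (2·8) = (−9 + √529) / 16 = (−9 + 23)/16 = 7/8.
ℓ''(φ) = −14/φ² − 8 < 0, confirming a maximum.

φ̂_MAP = 0.875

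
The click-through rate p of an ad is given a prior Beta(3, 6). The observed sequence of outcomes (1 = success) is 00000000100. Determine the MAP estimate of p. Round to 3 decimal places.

Prior: Beta(3, 6).
Data: 1 success in 11 trials (from the sequence). The binomial likelihood contributes p(1−p)^10, so the posterior is Beta(3+1, 6+10) = Beta(4, 16).
For Beta(a, b) with a, b > 1 the mode is (a−1)/(a+b−2) = 3/18 ≈ 0.167.

p̂_MAP = 0.167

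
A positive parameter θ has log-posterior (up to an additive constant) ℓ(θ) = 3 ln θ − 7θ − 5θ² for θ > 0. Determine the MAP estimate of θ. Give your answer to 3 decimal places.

ℓ'(θ) = 3/θ − 7 − 10θ. Setting this to zero and multiplying by θ: 10θ² + 7θ − 3 = 0.
θ = (−7 + √(7² + 4·10·3)) / (2·10) = (−7 + √169) / 20 = (−7 + 13)/20 = 3/10.
ℓ''(θ) = −3/θ² − 10 < 0, confirming a maximum.

θ̂_MAP = 0.300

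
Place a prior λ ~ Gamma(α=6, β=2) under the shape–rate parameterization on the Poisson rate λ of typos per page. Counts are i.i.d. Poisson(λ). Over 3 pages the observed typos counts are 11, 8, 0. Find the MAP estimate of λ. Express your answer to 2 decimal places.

Σxᵢ = 11+8+0 = 19, with n = 3.
Posterior ∝ λ^5e^(−2λ) · λ^19e^(−3λ) = λ^24e^(−5λ), i.e. Gamma(shape=25, rate=5).
The mode of a Gamma(a, b) with a ≥ 1 (shape–rate) is (a−1)/b = 24/5 ≈ 4.80.

λ̂_MAP = 4.80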